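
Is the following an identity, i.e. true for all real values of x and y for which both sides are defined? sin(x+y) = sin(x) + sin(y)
Claim: sin(x+y) = sin(x) + sin(y).
Test a specific point where both sides are defined: x = -π/6, y = π/3.
LHS = sin(x+y) ≈ 0.5000
RHS = sin(x) + sin(y) ≈ 0.3660
Since 0.5000 ≠ 0.3660, the equation fails at this point, so it cannot hold for all real values of x and y for which both sides are defined.
The correct expansion is sin(x+y) = sin(x)cos(y) + cos(x)sin(y); sine is not additive.

Conclusion: No, this is NOT an identity.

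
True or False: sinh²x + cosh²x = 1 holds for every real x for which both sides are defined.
Claim: sinh²x + cosh²x = 1.
Test a specific point where both sides are defined: x = 3/2.
LHS = sinh²x + cosh²x ≈ 10.0677
RHS = 1 ≈ 1.0000
Since 10.0677 ≠ 1.0000, the equation fails at this point, so it cannot hold for every real x for which both sides are defined.
The correct hyperbolic identity is cosh²x - sinh²x = 1 (a difference); the sum sinh²x + cosh²x equals cosh(2x).

Conclusion: False.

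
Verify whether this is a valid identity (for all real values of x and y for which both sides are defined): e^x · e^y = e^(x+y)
Claim: e^x · e^y = e^(x+y).
Reasoning: This is the law of exponents for a common base: multiplying powers adds exponents. E.g. from the series, (Σ x^j/j!)(Σ y^k/k!) = Σ_m (Σ_{j+k=m} x^j y^k/(j!k!)) = Σ_m (x+y)^m/m! by the binomial theorem.
So the two sides agree for all real values of x and y for which both sides are defined.

Conclusion: Yes, this is an identity.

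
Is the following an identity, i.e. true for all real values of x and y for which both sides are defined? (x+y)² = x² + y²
No, this is NOT an identity.

Claim: (x+y)² = x² + y².
Test a specific point where both sides are defined: x = 5, y = -3.
LHS = (x+y)² ≈ 4.0000
RHS = x² + y² ≈ 34.0000
Since 4.0000 ≠ 34.0000, the equation fails at this point, so it cannot hold for all real values of x and y for which both sides are defined.
The correct expansion is (x+y)² = x² + 2xy + y²; the cross term 2xy is missing.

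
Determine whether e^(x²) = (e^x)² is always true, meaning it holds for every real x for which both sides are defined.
Claim: e^(x²) = (e^x)².
Test a specific point where both sides are defined: x = 3/2.
LHS = e^(x²) ≈ 9.4877
RHS = (e^x)² ≈ 20.0855
Since 9.4877 ≠ 20.0855, the equation fails at this point, so it cannot hold for every real x for which both sides are defined.
(e^x)² = e^(2x), and 2x ≠ x² in general.

Conclusion: No, this is NOT an identity.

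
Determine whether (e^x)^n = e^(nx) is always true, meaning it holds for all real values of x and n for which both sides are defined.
Yes, this is an identity.

Claim: (e^x)^n = e^(nx).
Reasoning: e^x is a positive real number, and for a positive base B and real exponent n, B^n = e^(n·ln B). With B = e^x, ln B = x, so (e^x)^n = e^(n·x).
So the two sides agree for all real values of x and n for which both sides are defined.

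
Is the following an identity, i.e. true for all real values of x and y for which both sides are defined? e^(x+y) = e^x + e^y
Claim: e^(x+y) = e^x + e^y.
Test a specific point where both sides are defined: x = -3, y = -1.
LHS = e^(x+y) ≈ 0.0183
RHS = e^x + e^y ≈ 0.4177
Since 0.0183 ≠ 0.4177, the equation fails at this point, so it cannot hold for all real values of x and y for which both sides are defined.
The correct rule is e^(x+y) = e^x · e^y (a product, not a sum).

Conclusion: No, this is NOT an identity.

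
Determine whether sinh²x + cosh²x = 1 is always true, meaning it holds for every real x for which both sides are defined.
No, this is NOT an identity.

Claim: sinh²x + cosh²x = 1.
Test a specific point where both sides are defined: x = 1.
LHS = sinh²x + cosh²x ≈ 3.7622
RHS = 1 ≈ 1.0000
Since 3.7622 ≠ 1.0000, the equation fails at this point, so it cannot hold for every real x for which both sides are defined.
The correct hyperbolic identity is cosh²x - sinh²x = 1 (a difference); the sum sinh²x + cosh²x equals cosh(2x).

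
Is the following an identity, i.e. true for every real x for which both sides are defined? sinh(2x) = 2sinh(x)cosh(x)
Claim: sinh(2x) = 2sinh(x)cosh(x).
Reasoning: 2sinh(x)cosh(x) = 2 · (e^x - e^-x)/2 · (e^x + e^-x)/2 = (e^(2x) - e^(-2x))/2 = sinh(2x).
So the two sides agree for every real x for which both sides are defined.

Conclusion: Yes, this is an identity.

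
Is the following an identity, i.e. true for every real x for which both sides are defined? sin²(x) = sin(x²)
Claim: sin²(x) = sin(x²).
Test a specific point where both sides are defined: x = 2π/3.
LHS = sin²(x) ≈ 0.7500
RHS = sin(x²) ≈ -0.9474
Since 0.7500 ≠ -0.9474, the equation fails at this point, so it cannot hold for every real x for which both sides are defined.
sin²(x) means (sin x)², squaring the output; sin(x²) squares the input. These are different functions.

Conclusion: No, this is NOT an identity.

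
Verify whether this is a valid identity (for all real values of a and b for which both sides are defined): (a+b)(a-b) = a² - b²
Claim: (a+b)(a-b) = a² - b².
Reasoning: Expand: (a+b)(a-b) = a² - ab + ba - b² = a² - b² (the cross terms cancel).
So the two sides agree for all real values of a and b for which both sides are defined.

Conclusion: Yes, this is an identity.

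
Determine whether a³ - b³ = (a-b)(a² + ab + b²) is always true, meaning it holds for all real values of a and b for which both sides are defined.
Yes, this is an identity.

Claim: a³ - b³ = (a-b)(a² + ab + b²).
Reasoning: Expand the right side: (a-b)(a² + ab + b²) = a³ + a²b + ab² - a²b - ab² - b³ = a³ - b³ (the middle terms cancel in pairs).
So the two sides agree for all real values of a and b for which both sides are defined.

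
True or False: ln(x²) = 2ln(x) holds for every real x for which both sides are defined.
Claim: ln(x²) = 2ln(x).
Reasoning: The right side requires x > 0. For x > 0, x² = (e^(ln x))² = e^(2ln x), so ln(x²) = 2ln(x). (For x < 0 the right side is undefined, so those values are outside the claim.)
So the two sides agree for every real x for which both sides are defined.

Conclusion: True.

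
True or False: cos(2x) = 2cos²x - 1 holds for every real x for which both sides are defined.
True.

Claim: cos(2x) = 2cos²x - 1.
Reasoning: cos(2x) = cos²x - sin²x. Replace sin²x by 1 - cos²x: cos²x - (1 - cos²x) = 2cos²x - 1.
So the two sides agree for every real x for which both sides are defined.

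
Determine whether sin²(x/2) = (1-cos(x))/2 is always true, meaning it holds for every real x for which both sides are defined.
Yes, this is an identity.

Claim: sin²(x/2) = (1-cos(x))/2.
Reasoning: Use cos(2θ) = 1 - 2sin²θ with θ = x/2: cos(x) = 1 - 2sin²(x/2). Solving for sin²(x/2) gives (1 - cos(x))/2.
So the two sides agree for every real x for which both sides are defined.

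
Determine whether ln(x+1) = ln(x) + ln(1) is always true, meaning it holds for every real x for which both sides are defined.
Claim: ln(x+1) = ln(x) + ln(1).
Test a specific point where both sides are defined: x = 2.
LHS = ln(x+1) ≈ 1.0986
RHS = ln(x) + ln(1) ≈ 0.6931
Since 1.0986 ≠ 0.6931, the equation fails at this point, so it cannot hold for every real x for which both sides are defined.
ln(1) = 0, so the right side is just ln(x), which differs from ln(x+1).

Conclusion: No, this is NOT an identity.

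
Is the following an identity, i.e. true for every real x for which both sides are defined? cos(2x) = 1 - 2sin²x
Yes, this is an identity.

Claim: cos(2x) = 1 - 2sin²x.
Reasoning: cos(2x) = cos²x - sin²x. Replace cos²x by 1 - sin²x: (1 - sin²x) - sin²x = 1 - 2sin²x.
So the two sides agree for every real x for which both sides are defined.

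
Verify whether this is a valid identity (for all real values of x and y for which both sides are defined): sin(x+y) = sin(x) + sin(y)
No, this is NOT an identity.

Claim: sin(x+y) = sin(x) + sin(y).
Test a specific point where both sides are defined: x = -π/3, y = -π/4.
LHS = sin(x+y) ≈ -0.9659
RHS = sin(x) + sin(y) ≈ -1.5731
Since -0.9659 ≠ -1.5731, the equation fails at this point, so it cannot hold for all real values of x and y for which both sides are defined.
The correct expansion is sin(x+y) = sin(x)cos(y) + cos(x)sin(y); sine is not additive.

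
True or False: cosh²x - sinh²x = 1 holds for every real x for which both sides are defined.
Claim: cosh²x - sinh²x = 1.
Reasoning: With cosh(x) = (e^x + e^-x)/2 and sinh(x) = (e^x - e^-x)/2: cosh²x = (e^(2x) + 2 + e^(-2x))/4 and sinh²x = (e^(2x) - 2 + e^(-2x))/4. Subtracting leaves 4/4 = 1.
So the two sides agree for every real x for which both sides are defined.

Conclusion: True.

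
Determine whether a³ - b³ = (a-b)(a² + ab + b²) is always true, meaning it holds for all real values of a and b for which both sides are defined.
Claim: a³ - b³ = (a-b)(a² + ab + b²).
Reasoning: Expand the right side: (a-b)(a² + ab + b²) = a³ + a²b + ab² - a²b - ab² - b³ = a³ - b³ (the middle terms cancel in pairs).
So the two sides agree for all real values of a and b for which both sides are defined.

Conclusion: Yes, this is an identity.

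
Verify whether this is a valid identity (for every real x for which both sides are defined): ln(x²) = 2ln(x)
Yes, this is an identity.

Claim: ln(x²) = 2ln(x).
Reasoning: The right side requires x > 0. For x > 0, x² = (e^(ln x))² = e^(2ln x), so ln(x²) = 2ln(x). (For x < 0 the right side is undefined, so those values are outside the claim.)
So the two sides agree for every real x for which both sides are defined.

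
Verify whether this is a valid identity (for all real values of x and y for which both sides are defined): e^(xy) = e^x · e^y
No, this is NOT an identity.

Claim: e^(xy) = e^x · e^y.
Test a specific point where both sides are defined: x = -1, y = -2.
LHS = e^(xy) ≈ 7.3891
RHS = e^x · e^y ≈ 0.0498
Since 7.3891 ≠ 0.0498, the equation fails at this point, so it cannot hold for all real values of x and y for which both sides are defined.
e^x · e^y = e^(x+y), not e^(xy).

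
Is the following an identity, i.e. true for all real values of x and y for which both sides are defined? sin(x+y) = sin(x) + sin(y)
No, this is NOT an identity.

Claim: sin(x+y) = sin(x) + sin(y).
Test a specific point where both sides are defined: x = π/3, y = 3π/4.
LHS = sin(x+y) ≈ -0.2588
RHS = sin(x) + sin(y) ≈ 1.5731
Since -0.2588 ≠ 1.5731, the equation fails at this point, so it cannot hold for all real values of x and y for which both sides are defined.
The correct expansion is sin(x+y) = sin(x)cos(y) + cos(x)sin(y); sine is not additive.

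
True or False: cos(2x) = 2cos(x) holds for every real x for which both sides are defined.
False.

Claim: cos(2x) = 2cos(x).
Test a specific point where both sides are defined: x = 2π/3.
LHS = cos(2x) ≈ -0.5000
RHS = 2cos(x) ≈ -1.0000
Since -0.5000 ≠ -1.0000, the equation fails at this point, so it cannot hold for every real x for which both sides are defined.
The correct double-angle formula is cos(2x) = cos²x - sin²x.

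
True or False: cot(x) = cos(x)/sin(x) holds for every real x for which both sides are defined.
True.

Claim: cot(x) = cos(x)/sin(x).
Reasoning: cot(x) is defined as 1/tan(x) = 1/(sin(x)/cos(x)) = cos(x)/sin(x), wherever sin(x) ≠ 0.
So the two sides agree for every real x for which both sides are defined.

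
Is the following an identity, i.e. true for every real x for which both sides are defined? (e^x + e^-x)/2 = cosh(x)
Yes, this is an identity.

Claim: (e^x + e^-x)/2 = cosh(x).
Reasoning: This is exactly the definition of the hyperbolic cosine: cosh(x) := (e^x + e^-x)/2.
So the two sides agree for every real x for which both sides are defined.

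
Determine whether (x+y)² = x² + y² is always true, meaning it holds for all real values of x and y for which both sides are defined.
No, this is NOT an identity.

Claim: (x+y)² = x² + y².
Test a specific point where both sides are defined: x = 3, y = -2.
LHS = (x+y)² ≈ 1.0000
RHS = x² + y² ≈ 13.0000
Since 1.0000 ≠ 13.0000, the equation fails at this point, so it cannot hold for all real values of x and y for which both sides are defined.
The correct expansion is (x+y)² = x² + 2xy + y²; the cross term 2xy is missing.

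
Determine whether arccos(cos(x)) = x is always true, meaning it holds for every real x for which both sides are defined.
No, this is NOT an identity.

Claim: arccos(cos(x)) = x.
Test a specific point where both sides are defined: x = -π/3.
LHS = arccos(cos(x)) ≈ 1.0472
RHS = x ≈ -1.0472
Since 1.0472 ≠ -1.0472, the equation fails at this point, so it cannot hold for every real x for which both sides are defined.
arccos only returns values in [0, π], so arccos(cos(x)) = x holds only for x in that interval, not for all real x.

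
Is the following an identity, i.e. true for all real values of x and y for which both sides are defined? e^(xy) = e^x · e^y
No, this is NOT an identity.

Claim: e^(xy) = e^x · e^y.
Test a specific point where both sides are defined: x = 3, y = 2.
LHS = e^(xy) ≈ 403.4288
RHS = e^x · e^y ≈ 148.4132
Since 403.4288 ≠ 148.4132, the equation fails at this point, so it cannot hold for all real values of x and y for which both sides are defined.
e^x · e^y = e^(x+y), not e^(xy).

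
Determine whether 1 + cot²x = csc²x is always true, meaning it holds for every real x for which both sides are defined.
Yes, this is an identity.

Claim: 1 + cot²x = csc²x.
Reasoning: Start from sin²x + cos²x = 1 and divide every term by sin²x (allowed wherever cot x and csc x are defined): 1 + cot²x = 1/sin²x = csc²x.
So the two sides agree for every real x for which both sides are defined.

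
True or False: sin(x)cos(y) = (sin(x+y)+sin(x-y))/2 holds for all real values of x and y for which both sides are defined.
Claim: sin(x)cos(y) = (sin(x+y)+sin(x-y))/2.
Reasoning: sin(x+y) = sin(x)cos(y) + cos(x)sin(y) and sin(x-y) = sin(x)cos(y) - cos(x)sin(y). Adding, sin(x+y) + sin(x-y) = 2sin(x)cos(y); divide by 2.
So the two sides agree for all real values of x and y for which both sides are defined.

Conclusion: True.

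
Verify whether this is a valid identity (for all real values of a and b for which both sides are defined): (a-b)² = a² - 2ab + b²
Claim: (a-b)² = a² - 2ab + b².
Reasoning: Expand: (a-b)² = (a-b)(a-b) = a·a - a·b - b·a + b·b = a² - 2ab + b².
So the two sides agree for all real values of a and b for which both sides are defined.

Conclusion: Yes, this is an identity.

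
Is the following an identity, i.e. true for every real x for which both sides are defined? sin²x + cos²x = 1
Yes, this is an identity.

Claim: sin²x + cos²x = 1.
Reasoning: The point (cos x, sin x) lies on the unit circle X² + Y² = 1, so cos²x + sin²x = 1 for every real x.
So the two sides agree for every real x for which both sides are defined.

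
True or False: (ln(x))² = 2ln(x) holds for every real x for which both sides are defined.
False.

Claim: (ln(x))² = 2ln(x).
Test a specific point where both sides are defined: x = 5.
LHS = (ln(x))² ≈ 2.5903
RHS = 2ln(x) ≈ 3.2189
Since 2.5903 ≠ 3.2189, the equation fails at this point, so it cannot hold for every real x for which both sides are defined.
2ln(x) equals ln(x²), which is not the same as (ln x)².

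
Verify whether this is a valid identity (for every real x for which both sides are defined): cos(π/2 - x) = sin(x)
Yes, this is an identity.

Claim: cos(π/2 - x) = sin(x).
Reasoning: Use cos(u - v) = cos(u)cos(v) + sin(u)sin(v) with u = π/2, v = x: cos(π/2)cos(x) + sin(π/2)sin(x) = 0·cos(x) + 1·sin(x) = sin(x).
So the two sides agree for every real x for which both sides are defined.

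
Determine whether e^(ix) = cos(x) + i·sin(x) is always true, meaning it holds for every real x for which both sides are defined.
Yes, this is an identity.

Claim: e^(ix) = cos(x) + i·sin(x).
Reasoning: Euler's formula. Expand e^(ix) = Σ (ix)^k / k!. Since i² = -1, the even-k terms are Σ (-1)^m x^(2m)/(2m)! = cos(x) and the odd-k terms are i · Σ (-1)^m x^(2m+1)/(2m+1)! = i·sin(x).
So the two sides agree for every real x for which both sides are defined.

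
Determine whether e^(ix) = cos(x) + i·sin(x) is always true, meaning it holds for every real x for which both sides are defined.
Claim: e^(ix) = cos(x) + i·sin(x).
Reasoning: Euler's formula. Expand e^(ix) = Σ (ix)^k / k!. Since i² = -1, the even-k terms are Σ (-1)^m x^(2m)/(2m)! = cos(x) and the odd-k terms are i · Σ (-1)^m x^(2m+1)/(2m+1)! = i·sin(x).
So the two sides agree for every real x for which both sides are defined.

Conclusion: Yes, this is an identity.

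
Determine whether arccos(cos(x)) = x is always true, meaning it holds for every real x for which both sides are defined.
Claim: arccos(cos(x)) = x.
Test a specific point where both sides are defined: x = -π/6.
LHS = arccos(cos(x)) ≈ 0.5236
RHS = x ≈ -0.5236
Since 0.5236 ≠ -0.5236, the equation fails at this point, so it cannot hold for every real x for which both sides are defined.
arccos only returns values in [0, π], so arccos(cos(x)) = x holds only for x in that interval, not for all real x.

Conclusion: No, this is NOT an identity.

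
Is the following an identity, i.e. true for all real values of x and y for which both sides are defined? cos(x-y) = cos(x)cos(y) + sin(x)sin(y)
Claim: cos(x-y) = cos(x)cos(y) + sin(x)sin(y).
Reasoning: Replace y by -y in cos(x+y) = cos(x)cos(y) - sin(x)sin(y) and use cos(-y) = cos(y), sin(-y) = -sin(y): cos(x-y) = cos(x)cos(y) + sin(x)sin(y).
So the two sides agree for all real values of x and y for which both sides are defined.

Conclusion: Yes, this is an identity.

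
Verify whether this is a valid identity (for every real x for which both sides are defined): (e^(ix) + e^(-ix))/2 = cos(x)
Yes, this is an identity.

Claim: (e^(ix) + e^(-ix))/2 = cos(x).
Reasoning: By Euler's formula e^(ix) = cos(x) + i·sin(x) and e^(-ix) = cos(x) - i·sin(x). Adding cancels the sine terms: e^(ix) + e^(-ix) = 2cos(x); divide by 2.
So the two sides agree for every real x for which both sides are defined.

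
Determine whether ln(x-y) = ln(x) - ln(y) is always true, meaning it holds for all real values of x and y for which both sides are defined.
No, this is NOT an identity.

Claim: ln(x-y) = ln(x) - ln(y).
Test a specific point where both sides are defined: x = 4, y = 1.
LHS = ln(x-y) ≈ 1.0986
RHS = ln(x) - ln(y) ≈ 1.3863
Since 1.0986 ≠ 1.3863, the equation fails at this point, so it cannot hold for all real values of x and y for which both sides are defined.
ln(x) - ln(y) = ln(x/y), not ln(x-y).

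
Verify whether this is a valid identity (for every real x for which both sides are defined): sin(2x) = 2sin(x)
No, this is NOT an identity.

Claim: sin(2x) = 2sin(x).
Test a specific point where both sides are defined: x = π/3.
LHS = sin(2x) ≈ 0.8660
RHS = 2sin(x) ≈ 1.7321
Since 0.8660 ≠ 1.7321, the equation fails at this point, so it cannot hold for every real x for which both sides are defined.
The correct double-angle formula is sin(2x) = 2sin(x)cos(x).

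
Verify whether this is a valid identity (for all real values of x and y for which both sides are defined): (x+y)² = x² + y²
Claim: (x+y)² = x² + y².
Test a specific point where both sides are defined: x = -2, y = -3.
LHS = (x+y)² ≈ 25.0000
RHS = x² + y² ≈ 13.0000
Since 25.0000 ≠ 13.0000, the equation fails at this point, so it cannot hold for all real values of x and y for which both sides are defined.
The correct expansion is (x+y)² = x² + 2xy + y²; the cross term 2xy is missing.

Conclusion: No, this is NOT an identity.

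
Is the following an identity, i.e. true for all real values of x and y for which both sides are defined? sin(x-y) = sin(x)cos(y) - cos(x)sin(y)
Yes, this is an identity.

Claim: sin(x-y) = sin(x)cos(y) - cos(x)sin(y).
Reasoning: Replace y by -y in sin(x+y) = sin(x)cos(y) + cos(x)sin(y) and use cos(-y) = cos(y), sin(-y) = -sin(y): sin(x-y) = sin(x)cos(y) - cos(x)sin(y).
So the two sides agree for all real values of x and y for which both sides are defined.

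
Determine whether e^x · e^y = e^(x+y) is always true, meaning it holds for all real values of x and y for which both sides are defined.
Claim: e^x · e^y = e^(x+y).
Reasoning: This is the law of exponents for a common base: multiplying powers adds exponents. E.g. from the series, (Σ x^j/j!)(Σ y^k/k!) = Σ_m (Σ_{j+k=m} x^j y^k/(j!k!)) = Σ_m (x+y)^m/m! by the binomial theorem.
So the two sides agree for all real values of x and y for which both sides are defined.

Conclusion: Yes, this is an identity.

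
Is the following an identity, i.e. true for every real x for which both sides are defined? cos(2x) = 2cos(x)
No, this is NOT an identity.

Claim: cos(2x) = 2cos(x).
Test a specific point where both sides are defined: x = π/6.
LHS = cos(2x) ≈ 0.5000
RHS = 2cos(x) ≈ 1.7321
Since 0.5000 ≠ 1.7321, the equation fails at this point, so it cannot hold for every real x for which both sides are defined.
The correct double-angle formula is cos(2x) = cos²x - sin²x.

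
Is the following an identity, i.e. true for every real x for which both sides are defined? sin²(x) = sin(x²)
Claim: sin²(x) = sin(x²).
Test a specific point where both sides are defined: x = 2π/3.
LHS = sin²(x) ≈ 0.7500
RHS = sin(x²) ≈ -0.9474
Since 0.7500 ≠ -0.9474, the equation fails at this point, so it cannot hold for every real x for which both sides are defined.
sin²(x) means (sin x)², squaring the output; sin(x²) squares the input. These are different functions.

Conclusion: No, this is NOT an identity.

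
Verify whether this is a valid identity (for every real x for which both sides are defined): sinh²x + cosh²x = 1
Claim: sinh²x + cosh²x = 1.
Test a specific point where both sides are defined: x = 1.
LHS = sinh²x + cosh²x ≈ 3.7622
RHS = 1 ≈ 1.0000
Since 3.7622 ≠ 1.0000, the equation fails at this point, so it cannot hold for every real x for which both sides are defined.
The correct hyperbolic identity is cosh²x - sinh²x = 1 (a difference); the sum sinh²x + cosh²x equals cosh(2x).

Conclusion: No, this is NOT an identity.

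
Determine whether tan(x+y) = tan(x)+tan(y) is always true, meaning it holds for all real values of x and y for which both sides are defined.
No, this is NOT an identity.

Claim: tan(x+y) = tan(x)+tan(y).
Test a specific point where both sides are defined: x = -π/4, y = -π/3.
LHS = tan(x+y) ≈ 3.7321
RHS = tan(x)+tan(y) ≈ -2.7321
Since 3.7321 ≠ -2.7321, the equation fails at this point, so it cannot hold for all real values of x and y for which both sides are defined.
The correct formula is tan(x+y) = (tan(x) + tan(y))/(1 - tan(x)tan(y)).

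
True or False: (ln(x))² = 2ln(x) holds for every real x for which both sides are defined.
False.

Claim: (ln(x))² = 2ln(x).
Test a specific point where both sides are defined: x = 3/2.
LHS = (ln(x))² ≈ 0.1644
RHS = 2ln(x) ≈ 0.8109
Since 0.1644 ≠ 0.8109, the equation fails at this point, so it cannot hold for every real x for which both sides are defined.
2ln(x) equals ln(x²), which is not the same as (ln x)².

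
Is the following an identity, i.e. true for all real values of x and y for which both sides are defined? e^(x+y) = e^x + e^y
No, this is NOT an identity.

Claim: e^(x+y) = e^x + e^y.
Test a specific point where both sides are defined: x = 5, y = 4.
LHS = e^(x+y) ≈ 8103.0839
RHS = e^x + e^y ≈ 203.0113
Since 8103.0839 ≠ 203.0113, the equation fails at this point, so it cannot hold for all real values of x and y for which both sides are defined.
The correct rule is e^(x+y) = e^x · e^y (a product, not a sum).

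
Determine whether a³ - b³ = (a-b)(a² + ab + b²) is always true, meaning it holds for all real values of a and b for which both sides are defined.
Claim: a³ - b³ = (a-b)(a² + ab + b²).
Reasoning: Expand the right side: (a-b)(a² + ab + b²) = a³ + a²b + ab² - a²b - ab² - b³ = a³ - b³ (the middle terms cancel in pairs).
So the two sides agree for all real values of a and b for which both sides are defined.

Conclusion: Yes, this is an identity.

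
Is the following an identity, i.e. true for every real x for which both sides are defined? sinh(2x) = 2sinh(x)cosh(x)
Claim: sinh(2x) = 2sinh(x)cosh(x).
Reasoning: 2sinh(x)cosh(x) = 2 · (e^x - e^-x)/2 · (e^x + e^-x)/2 = (e^(2x) - e^(-2x))/2 = sinh(2x).
So the two sides agree for every real x for which both sides are defined.

Conclusion: Yes, this is an identity.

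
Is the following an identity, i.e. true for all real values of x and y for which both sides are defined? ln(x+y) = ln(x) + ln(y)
Claim: ln(x+y) = ln(x) + ln(y).
Test a specific point where both sides are defined: x = 4, y = 1/2.
LHS = ln(x+y) ≈ 1.5041
RHS = ln(x) + ln(y) ≈ 0.6931
Since 1.5041 ≠ 0.6931, the equation fails at this point, so it cannot hold for all real values of x and y for which both sides are defined.
ln(x) + ln(y) = ln(xy), not ln(x+y).

Conclusion: No, this is NOT an identity.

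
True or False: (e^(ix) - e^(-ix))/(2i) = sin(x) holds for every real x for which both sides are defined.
True.

Claim: (e^(ix) - e^(-ix))/(2i) = sin(x).
Reasoning: By Euler's formula e^(ix) = cos(x) + i·sin(x) and e^(-ix) = cos(x) - i·sin(x). Subtracting cancels the cosine terms: e^(ix) - e^(-ix) = 2i·sin(x); divide by 2i.
So the two sides agree for every real x for which both sides are defined.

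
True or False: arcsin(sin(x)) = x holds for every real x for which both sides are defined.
Claim: arcsin(sin(x)) = x.
Test a specific point where both sides are defined: x = 3π/4.
LHS = arcsin(sin(x)) ≈ 0.7854
RHS = x ≈ 2.3562
Since 0.7854 ≠ 2.3562, the equation fails at this point, so it cannot hold for every real x for which both sides are defined.
arcsin only returns values in [-π/2, π/2], so arcsin(sin(x)) = x holds only for x in that interval, not for all real x.

Conclusion: False.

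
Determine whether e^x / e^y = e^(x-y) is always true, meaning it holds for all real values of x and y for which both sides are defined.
Claim: e^x / e^y = e^(x-y).
Reasoning: 1/e^y = e^(-y), so e^x / e^y = e^x · e^(-y) = e^(x + (-y)) = e^(x-y) by the product rule for exponents.
So the two sides agree for all real values of x and y for which both sides are defined.

Conclusion: Yes, this is an identity.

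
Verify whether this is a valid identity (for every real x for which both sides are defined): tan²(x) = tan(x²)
No, this is NOT an identity.

Claim: tan²(x) = tan(x²).
Test a specific point where both sides are defined: x = π/4.
LHS = tan²(x) ≈ 1.0000
RHS = tan(x²) ≈ 0.7092
Since 1.0000 ≠ 0.7092, the equation fails at this point, so it cannot hold for every real x for which both sides are defined.
tan²(x) means (tan x)², squaring the output; tan(x²) squares the input. These are different functions.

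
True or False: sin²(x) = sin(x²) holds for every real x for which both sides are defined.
Claim: sin²(x) = sin(x²).
Test a specific point where both sides are defined: x = 2π/3.
LHS = sin²(x) ≈ 0.7500
RHS = sin(x²) ≈ -0.9474
Since 0.7500 ≠ -0.9474, the equation fails at this point, so it cannot hold for every real x for which both sides are defined.
sin²(x) means (sin x)², squaring the output; sin(x²) squares the input. These are different functions.

Conclusion: False.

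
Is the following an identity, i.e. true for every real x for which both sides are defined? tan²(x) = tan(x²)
No, this is NOT an identity.

Claim: tan²(x) = tan(x²).
Test a specific point where both sides are defined: x = π/4.
LHS = tan²(x) ≈ 1.0000
RHS = tan(x²) ≈ 0.7092
Since 1.0000 ≠ 0.7092, the equation fails at this point, so it cannot hold for every real x for which both sides are defined.
tan²(x) means (tan x)², squaring the output; tan(x²) squares the input. These are different functions.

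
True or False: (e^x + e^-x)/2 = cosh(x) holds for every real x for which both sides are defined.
Claim: (e^x + e^-x)/2 = cosh(x).
Reasoning: This is exactly the definition of the hyperbolic cosine: cosh(x) := (e^x + e^-x)/2.
So the two sides agree for every real x for which both sides are defined.

Conclusion: True.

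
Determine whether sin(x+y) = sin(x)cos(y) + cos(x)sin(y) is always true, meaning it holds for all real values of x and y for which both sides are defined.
Yes, this is an identity.

Claim: sin(x+y) = sin(x)cos(y) + cos(x)sin(y).
Reasoning: By Euler's formula e^(i(x+y)) = e^(ix)·e^(iy) = (cos x + i·sin x)(cos y + i·sin y). The imaginary part of the left side is sin(x+y); the imaginary part of the product is sin(x)cos(y) + cos(x)sin(y).
So the two sides agree for all real values of x and y for which both sides are defined.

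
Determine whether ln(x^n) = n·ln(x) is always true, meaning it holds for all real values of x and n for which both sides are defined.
Claim: ln(x^n) = n·ln(x).
Reasoning: The right side requires x > 0. For x > 0, x^n = (e^(ln x))^n = e^(n·ln x), so taking ln of both sides gives ln(x^n) = n·ln(x).
So the two sides agree for all real values of x and n for which both sides are defined.

Conclusion: Yes, this is an identity.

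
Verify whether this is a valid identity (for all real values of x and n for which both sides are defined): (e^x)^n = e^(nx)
Claim: (e^x)^n = e^(nx).
Reasoning: e^x is a positive real number, and for a positive base B and real exponent n, B^n = e^(n·ln B). With B = e^x, ln B = x, so (e^x)^n = e^(n·x).
So the two sides agree for all real values of x and n for which both sides are defined.

Conclusion: Yes, this is an identity.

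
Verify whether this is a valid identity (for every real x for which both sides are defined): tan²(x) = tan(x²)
Claim: tan²(x) = tan(x²).
Test a specific point where both sides are defined: x = -π/3.
LHS = tan²(x) ≈ 3.0000
RHS = tan(x²) ≈ 1.9485
Since 3.0000 ≠ 1.9485, the equation fails at this point, so it cannot hold for every real x for which both sides are defined.
tan²(x) means (tan x)², squaring the output; tan(x²) squares the input. These are different functions.

Conclusion: No, this is NOT an identity.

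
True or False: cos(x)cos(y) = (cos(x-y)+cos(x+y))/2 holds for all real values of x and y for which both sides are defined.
True.

Claim: cos(x)cos(y) = (cos(x-y)+cos(x+y))/2.
Reasoning: cos(x-y) = cos(x)cos(y) + sin(x)sin(y) and cos(x+y) = cos(x)cos(y) - sin(x)sin(y). Adding, cos(x-y) + cos(x+y) = 2cos(x)cos(y); divide by 2.
So the two sides agree for all real values of x and y for which both sides are defined.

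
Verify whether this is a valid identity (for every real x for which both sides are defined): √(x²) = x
Claim: √(x²) = x.
Test a specific point where both sides are defined: x = -3.
LHS = √(x²) ≈ 3.0000
RHS = x ≈ -3.0000
Since 3.0000 ≠ -3.0000, the equation fails at this point, so it cannot hold for every real x for which both sides are defined.
√(x²) = |x|, which differs from x whenever x < 0 (both sides are defined for every real x).

Conclusion: No, this is NOT an identity.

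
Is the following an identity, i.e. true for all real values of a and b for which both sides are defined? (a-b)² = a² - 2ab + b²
Claim: (a-b)² = a² - 2ab + b².
Reasoning: Expand: (a-b)² = (a-b)(a-b) = a·a - a·b - b·a + b·b = a² - 2ab + b².
So the two sides agree for all real values of a and b for which both sides are defined.

Conclusion: Yes, this is an identity.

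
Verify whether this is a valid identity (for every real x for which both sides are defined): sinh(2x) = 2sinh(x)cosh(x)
Claim: sinh(2x) = 2sinh(x)cosh(x).
Reasoning: 2sinh(x)cosh(x) = 2 · (e^x - e^-x)/2 · (e^x + e^-x)/2 = (e^(2x) - e^(-2x))/2 = sinh(2x).
So the two sides agree for every real x for which both sides are defined.

Conclusion: Yes, this is an identity.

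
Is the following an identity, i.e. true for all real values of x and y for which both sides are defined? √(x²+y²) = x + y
No, this is NOT an identity.

Claim: √(x²+y²) = x + y.
Test a specific point where both sides are defined: x = 3, y = 4.
LHS = √(x²+y²) ≈ 5.0000
RHS = x + y ≈ 7.0000
Since 5.0000 ≠ 7.0000, the equation fails at this point, so it cannot hold for all real values of x and y for which both sides are defined.
(x+y)² = x² + 2xy + y², not x² + y², so the square root does not split this way.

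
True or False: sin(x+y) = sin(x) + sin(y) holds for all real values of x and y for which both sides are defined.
False.

Claim: sin(x+y) = sin(x) + sin(y).
Test a specific point where both sides are defined: x = -π/2, y = -π/3.
LHS = sin(x+y) ≈ -0.5000
RHS = sin(x) + sin(y) ≈ -1.8660
Since -0.5000 ≠ -1.8660, the equation fails at this point, so it cannot hold for all real values of x and y for which both sides are defined.
The correct expansion is sin(x+y) = sin(x)cos(y) + cos(x)sin(y); sine is not additive.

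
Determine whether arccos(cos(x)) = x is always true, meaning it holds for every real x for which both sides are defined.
Claim: arccos(cos(x)) = x.
Test a specific point where both sides are defined: x = -π/4.
LHS = arccos(cos(x)) ≈ 0.7854
RHS = x ≈ -0.7854
Since 0.7854 ≠ -0.7854, the equation fails at this point, so it cannot hold for every real x for which both sides are defined.
arccos only returns values in [0, π], so arccos(cos(x)) = x holds only for x in that interval, not for all real x.

Conclusion: No, this is NOT an identity.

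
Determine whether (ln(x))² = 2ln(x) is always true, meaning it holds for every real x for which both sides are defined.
Claim: (ln(x))² = 2ln(x).
Test a specific point where both sides are defined: x = 4.
LHS = (ln(x))² ≈ 1.9218
RHS = 2ln(x) ≈ 2.7726
Since 1.9218 ≠ 2.7726, the equation fails at this point, so it cannot hold for every real x for which both sides are defined.
2ln(x) equals ln(x²), which is not the same as (ln x)².

Conclusion: No, this is NOT an identity.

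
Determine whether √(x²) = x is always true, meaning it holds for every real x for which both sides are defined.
No, this is NOT an identity.

Claim: √(x²) = x.
Test a specific point where both sides are defined: x = -3.
LHS = √(x²) ≈ 3.0000
RHS = x ≈ -3.0000
Since 3.0000 ≠ -3.0000, the equation fails at this point, so it cannot hold for every real x for which both sides are defined.
√(x²) = |x|, which differs from x whenever x < 0 (both sides are defined for every real x).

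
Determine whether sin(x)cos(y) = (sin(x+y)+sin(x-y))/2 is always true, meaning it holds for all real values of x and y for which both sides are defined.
Yes, this is an identity.

Claim: sin(x)cos(y) = (sin(x+y)+sin(x-y))/2.
Reasoning: sin(x+y) = sin(x)cos(y) + cos(x)sin(y) and sin(x-y) = sin(x)cos(y) - cos(x)sin(y). Adding, sin(x+y) + sin(x-y) = 2sin(x)cos(y); divide by 2.
So the two sides agree for all real values of x and y for which both sides are defined.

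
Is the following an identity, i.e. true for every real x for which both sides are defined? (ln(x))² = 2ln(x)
Claim: (ln(x))² = 2ln(x).
Test a specific point where both sides are defined: x = 1/2.
LHS = (ln(x))² ≈ 0.4805
RHS = 2ln(x) ≈ -1.3863
Since 0.4805 ≠ -1.3863, the equation fails at this point, so it cannot hold for every real x for which both sides are defined.
2ln(x) equals ln(x²), which is not the same as (ln x)².

Conclusion: No, this is NOT an identity.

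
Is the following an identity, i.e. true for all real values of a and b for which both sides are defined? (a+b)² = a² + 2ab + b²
Yes, this is an identity.

Claim: (a+b)² = a² + 2ab + b².
Reasoning: Expand: (a+b)² = (a+b)(a+b) = a·a + a·b + b·a + b·b = a² + 2ab + b².
So the two sides agree for all real values of a and b for which both sides are defined.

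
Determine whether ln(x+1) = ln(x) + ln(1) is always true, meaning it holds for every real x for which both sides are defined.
No, this is NOT an identity.

Claim: ln(x+1) = ln(x) + ln(1).
Test a specific point where both sides are defined: x = 3/2.
LHS = ln(x+1) ≈ 0.9163
RHS = ln(x) + ln(1) ≈ 0.4055
Since 0.9163 ≠ 0.4055, the equation fails at this point, so it cannot hold for every real x for which both sides are defined.
ln(1) = 0, so the right side is just ln(x), which differs from ln(x+1).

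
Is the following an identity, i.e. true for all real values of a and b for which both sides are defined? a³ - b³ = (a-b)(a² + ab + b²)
Claim: a³ - b³ = (a-b)(a² + ab + b²).
Reasoning: Expand the right side: (a-b)(a² + ab + b²) = a³ + a²b + ab² - a²b - ab² - b³ = a³ - b³ (the middle terms cancel in pairs).
So the two sides agree for all real values of a and b for which both sides are defined.

Conclusion: Yes, this is an identity.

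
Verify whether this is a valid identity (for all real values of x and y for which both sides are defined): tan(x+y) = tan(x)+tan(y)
Claim: tan(x+y) = tan(x)+tan(y).
Test a specific point where both sides are defined: x = 2π/3, y = 2π/3.
LHS = tan(x+y) ≈ 1.7321
RHS = tan(x)+tan(y) ≈ -3.4641
Since 1.7321 ≠ -3.4641, the equation fails at this point, so it cannot hold for all real values of x and y for which both sides are defined.
The correct formula is tan(x+y) = (tan(x) + tan(y))/(1 - tan(x)tan(y)).

Conclusion: No, this is NOT an identity.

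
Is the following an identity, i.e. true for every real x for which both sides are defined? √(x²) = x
Claim: √(x²) = x.
Test a specific point where both sides are defined: x = -3.
LHS = √(x²) ≈ 3.0000
RHS = x ≈ -3.0000
Since 3.0000 ≠ -3.0000, the equation fails at this point, so it cannot hold for every real x for which both sides are defined.
√(x²) = |x|, which differs from x whenever x < 0 (both sides are defined for every real x).

Conclusion: No, this is NOT an identity.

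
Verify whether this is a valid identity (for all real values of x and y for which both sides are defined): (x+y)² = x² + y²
Claim: (x+y)² = x² + y².
Test a specific point where both sides are defined: x = 5, y = 5.
LHS = (x+y)² ≈ 100.0000
RHS = x² + y² ≈ 50.0000
Since 100.0000 ≠ 50.0000, the equation fails at this point, so it cannot hold for all real values of x and y for which both sides are defined.
The correct expansion is (x+y)² = x² + 2xy + y²; the cross term 2xy is missing.

Conclusion: No, this is NOT an identity.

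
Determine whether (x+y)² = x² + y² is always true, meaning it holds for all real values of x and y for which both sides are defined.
No, this is NOT an identity.

Claim: (x+y)² = x² + y².
Test a specific point where both sides are defined: x = -3, y = 3/2.
LHS = (x+y)² ≈ 2.2500
RHS = x² + y² ≈ 11.2500
Since 2.2500 ≠ 11.2500, the equation fails at this point, so it cannot hold for all real values of x and y for which both sides are defined.
The correct expansion is (x+y)² = x² + 2xy + y²; the cross term 2xy is missing.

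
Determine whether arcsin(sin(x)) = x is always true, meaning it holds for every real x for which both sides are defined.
Claim: arcsin(sin(x)) = x.
Test a specific point where both sides are defined: x = π.
LHS = arcsin(sin(x)) ≈ 0.0000
RHS = x ≈ 3.1416
Since 0.0000 ≠ 3.1416, the equation fails at this point, so it cannot hold for every real x for which both sides are defined.
arcsin only returns values in [-π/2, π/2], so arcsin(sin(x)) = x holds only for x in that interval, not for all real x.

Conclusion: No, this is NOT an identity.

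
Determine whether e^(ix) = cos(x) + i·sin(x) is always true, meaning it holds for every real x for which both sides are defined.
Yes, this is an identity.

Claim: e^(ix) = cos(x) + i·sin(x).
Reasoning: Euler's formula. Expand e^(ix) = Σ (ix)^k / k!. Since i² = -1, the even-k terms are Σ (-1)^m x^(2m)/(2m)! = cos(x) and the odd-k terms are i · Σ (-1)^m x^(2m+1)/(2m+1)! = i·sin(x).
So the two sides agree for every real x for which both sides are defined.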